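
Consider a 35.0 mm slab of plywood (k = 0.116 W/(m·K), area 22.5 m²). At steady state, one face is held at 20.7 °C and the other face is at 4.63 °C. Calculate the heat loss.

Q = kA·ΔT/L = 0.116 × 22.5 × |20.7 °C − 4.63 °C| / 0.0350 = 1200 W

Q = 1200 W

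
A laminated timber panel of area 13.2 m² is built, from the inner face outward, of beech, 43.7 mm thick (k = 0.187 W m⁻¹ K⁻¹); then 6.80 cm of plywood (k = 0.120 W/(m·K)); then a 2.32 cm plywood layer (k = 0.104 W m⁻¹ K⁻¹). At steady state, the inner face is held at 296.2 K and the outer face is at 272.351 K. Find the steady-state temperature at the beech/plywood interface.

T = 290.8 K

Series thermal resistances, inner to outer:
  R_beech = L/(kA) = 0.0437/(0.187·13.2) = 0.01770 K/W
  R_plywood = L/(kA) = 0.0680/(0.120·13.2) = 0.04293 K/W
  R_plywood = L/(kA) = 0.0232/(0.104·13.2) = 0.01690 K/W
ΣR = 0.01770 + 0.04293 + 0.01690 = 0.07753 K/W
Q = ΔT/ΣR = (296.2 K − 272.351 K)/0.07753 = 307.6 W
From the inner boundary to the beech/plywood interface, ΣR_partial = 0.01770 K/W.
T_interface = T_in − Q·ΣR_partial = 296.2 K − (307.6)(0.01770) = 290.8 K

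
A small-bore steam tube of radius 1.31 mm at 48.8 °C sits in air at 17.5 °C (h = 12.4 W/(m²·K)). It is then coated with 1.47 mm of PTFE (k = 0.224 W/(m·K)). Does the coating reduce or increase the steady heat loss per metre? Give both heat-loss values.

increases: 3.19 → 6.08 W/m

Critical radius for a cylinder: r_cr = k/h = 0.0181 m = 1.81 cm.
Outer radius after coating: r₂ = 0.00131 + 0.00147 = 0.00278 m.
Since r₁ < r_cr and r₂ ≤ r_cr, the coating moves toward the maximum at r_cr — heat loss rises.
Bare: R = 1/(2πr₁h) = 9.798 m·K/W; Q = 31.3/9.798 = 3.19 W/m.
Coated: R = R_cond + R_conv = 5.152 m·K/W; Q = 31.3/5.152 = 6.08 W/m.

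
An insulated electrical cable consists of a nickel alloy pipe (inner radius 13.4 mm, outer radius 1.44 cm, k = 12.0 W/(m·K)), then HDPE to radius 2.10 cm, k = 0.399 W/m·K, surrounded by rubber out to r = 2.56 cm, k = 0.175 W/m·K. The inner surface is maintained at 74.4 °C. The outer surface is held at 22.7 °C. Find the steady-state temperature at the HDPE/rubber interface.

Treat each layer as a resistance in series:
  R'_nickel alloy = ln(0.0144/0.0134)/(2πk) = 0.07197/(2π·12.0) = 9.546×10^-4 m·K/W
  R'_HDPE = ln(0.0210/0.0144)/(2πk) = 0.3773/(2π·0.399) = 0.1505 m·K/W
  R'_rubber = ln(0.0256/0.0210)/(2πk) = 0.1981/(2π·0.175) = 0.1801 m·K/W
ΣR = 9.546×10^-4 + 0.1505 + 0.1801 = 0.3316 m·K/W
Q' = ΔT/ΣR = (74.4 °C − 22.7 °C)/0.3316 = 155.9 W/m
From the inner boundary to the HDPE/rubber interface, ΣR_partial = 0.1515 m·K/W.
T_interface = T_in − Q'·ΣR_partial = 74.4 °C − (155.9)(0.1515) = 50.8 °C

T = 50.8 °C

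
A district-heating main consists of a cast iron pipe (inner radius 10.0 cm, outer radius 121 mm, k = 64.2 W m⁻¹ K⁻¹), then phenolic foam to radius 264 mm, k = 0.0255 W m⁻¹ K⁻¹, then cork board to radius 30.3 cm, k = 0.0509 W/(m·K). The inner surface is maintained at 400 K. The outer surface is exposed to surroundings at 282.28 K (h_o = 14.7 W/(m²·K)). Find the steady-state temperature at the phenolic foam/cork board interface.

T = 292.6 K

Treat each layer as a resistance in series:
  R'_cast iron = ln(0.121/0.100)/(2πk) = 0.1906/(2π·64.2) = 4.726×10^-4 m·K/W
  R'_phenolic foam = ln(0.264/0.121)/(2πk) = 0.7802/(2π·0.0255) = 4.869 m·K/W
  R'_cork board = ln(0.303/0.264)/(2πk) = 0.1378/(2π·0.0509) = 0.4308 m·K/W
  R'_conv,out = 1/(2πr h) = 1/(2π·0.303·14.7) = 0.03573 m·K/W
ΣR = 4.726×10^-4 + 4.869 + 0.4308 + 0.03573 = 5.336 m·K/W
Q' = ΔT/ΣR = (400 K − 282.28 K)/5.336 = 22.06 W/m
From the inner boundary to the phenolic foam/cork board interface, ΣR_partial = 4.869 m·K/W.
T_interface = T_in − Q'·ΣR_partial = 400 K − (22.06)(4.869) = 292.6 K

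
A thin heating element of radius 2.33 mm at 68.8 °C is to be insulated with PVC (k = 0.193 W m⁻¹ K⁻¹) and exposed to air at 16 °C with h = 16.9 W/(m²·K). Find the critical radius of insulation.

r_cr = 1.14 cm

For a cylinder, r_cr = k_ins/h = 0.193/16.9 = 0.0114 m = 1.14 cm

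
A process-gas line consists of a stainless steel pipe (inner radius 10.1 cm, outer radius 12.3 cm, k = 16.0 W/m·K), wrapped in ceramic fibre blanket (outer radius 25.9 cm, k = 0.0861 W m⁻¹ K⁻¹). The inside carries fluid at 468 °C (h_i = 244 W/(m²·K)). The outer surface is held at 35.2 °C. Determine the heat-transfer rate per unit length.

Q' = 313 W/m

Treat each layer as a resistance in series:
  R'_conv,in = 1/(2πr h) = 1/(2π·0.101·244) = 0.006458 m·K/W
  R'_stainless steel = ln(0.123/0.101)/(2πk) = 0.1971/(2π·16.0) = 0.001960 m·K/W
  R'_ceramic fibre blanket = ln(0.259/0.123)/(2πk) = 0.7446/(2π·0.0861) = 1.376 m·K/W
ΣR = 0.006458 + 0.001960 + 1.376 = 1.384 m·K/W
Q' = ΔT/ΣR = (468 °C − 35.2 °C)/1.384 = 313 W/m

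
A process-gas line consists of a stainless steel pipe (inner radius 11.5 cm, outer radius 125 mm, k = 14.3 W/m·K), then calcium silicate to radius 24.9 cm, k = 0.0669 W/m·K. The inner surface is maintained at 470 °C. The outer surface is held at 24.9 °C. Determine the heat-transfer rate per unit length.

Resistance network (inner→outer):
  R'_stainless steel = ln(0.125/0.115)/(2πk) = 0.08338/(2π·14.3) = 9.280×10^-4 m·K/W
  R'_calcium silicate = ln(0.249/0.125)/(2πk) = 0.6891/(2π·0.0669) = 1.639 m·K/W
ΣR = 9.280×10^-4 + 1.639 = 1.640 m·K/W
Q' = ΔT/ΣR = (470 °C − 24.9 °C)/1.640 = 271 W/m

Q' = 271 W/m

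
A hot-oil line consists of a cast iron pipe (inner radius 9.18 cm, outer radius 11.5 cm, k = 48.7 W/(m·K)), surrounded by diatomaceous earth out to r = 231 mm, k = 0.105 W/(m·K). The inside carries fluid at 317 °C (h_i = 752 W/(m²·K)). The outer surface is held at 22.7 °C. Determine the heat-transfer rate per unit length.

Q' = 278 W/m

Series thermal resistances, inner to outer:
  R'_conv,in = 1/(2πr h) = 1/(2π·0.0918·752) = 0.002305 m·K/W
  R'_cast iron = ln(0.115/0.0918)/(2πk) = 0.2253/(2π·48.7) = 7.364×10^-4 m·K/W
  R'_diatomaceous earth = ln(0.231/0.115)/(2πk) = 0.6975/(2π·0.105) = 1.057 m·K/W
ΣR = 0.002305 + 7.364×10^-4 + 1.057 = 1.060 m·K/W
Q' = ΔT/ΣR = (317 °C − 22.7 °C)/1.060 = 278 W/m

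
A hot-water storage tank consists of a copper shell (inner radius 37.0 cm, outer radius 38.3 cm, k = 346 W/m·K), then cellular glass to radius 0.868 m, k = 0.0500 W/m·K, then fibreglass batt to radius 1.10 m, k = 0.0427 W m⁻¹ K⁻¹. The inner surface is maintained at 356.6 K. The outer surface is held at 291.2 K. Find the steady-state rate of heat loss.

Q = 23.6 W

Resistance network (inner→outer):
  R_copper = (1/0.370 − 1/0.383)/(4πk) = 0.09174/(4π·346) = 2.110×10^-5 K/W
  R_cellular glass = (1/0.383 − 1/0.868)/(4πk) = 1.459/(4π·0.0500) = 2.322 K/W
  R_fibreglass batt = (1/0.868 − 1/1.10)/(4πk) = 0.2430/(4π·0.0427) = 0.4528 K/W
ΣR = 2.110×10^-5 + 2.322 + 0.4528 = 2.775 K/W
Q = ΔT/ΣR = (356.6 K − 291.2 K)/2.775 = 23.6 W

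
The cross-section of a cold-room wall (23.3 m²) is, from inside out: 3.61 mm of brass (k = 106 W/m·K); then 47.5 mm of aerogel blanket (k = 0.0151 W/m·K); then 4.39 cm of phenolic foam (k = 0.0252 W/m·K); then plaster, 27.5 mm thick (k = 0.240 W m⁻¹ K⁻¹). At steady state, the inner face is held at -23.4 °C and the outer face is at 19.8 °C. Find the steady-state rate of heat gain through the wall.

Treat each layer as a resistance in series:
  R_brass = L/(kA) = 0.00361/(106·23.3) = 1.462×10^-6 K/W
  R_aerogel blanket = L/(kA) = 0.0475/(0.0151·23.3) = 0.1350 K/W
  R_phenolic foam = L/(kA) = 0.0439/(0.0252·23.3) = 0.07477 K/W
  R_plaster = L/(kA) = 0.0275/(0.240·23.3) = 0.004918 K/W
ΣR = 1.462×10^-6 + 0.1350 + 0.07477 + 0.004918 = 0.2147 K/W
Q = ΔT/ΣR = (-23.4 °C − 19.8 °C)/0.2147 = -201 W
(Negative Q ⇒ heat flows inward; heat gain = 201 W.)

Q = 201 W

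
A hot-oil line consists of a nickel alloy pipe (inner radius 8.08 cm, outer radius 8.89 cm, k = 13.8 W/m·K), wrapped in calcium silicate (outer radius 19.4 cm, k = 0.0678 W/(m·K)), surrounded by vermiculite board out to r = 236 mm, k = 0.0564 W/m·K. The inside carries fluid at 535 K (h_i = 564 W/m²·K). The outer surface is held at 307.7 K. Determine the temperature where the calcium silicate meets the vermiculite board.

Resistance network (inner→outer):
  R'_conv,in = 1/(2πr h) = 1/(2π·0.0808·564) = 0.003492 m·K/W
  R'_nickel alloy = ln(0.0889/0.0808)/(2πk) = 0.09554/(2π·13.8) = 0.001102 m·K/W
  R'_calcium silicate = ln(0.194/0.0889)/(2πk) = 0.7803/(2π·0.0678) = 1.832 m·K/W
  R'_vermiculite board = ln(0.236/0.194)/(2πk) = 0.1960/(2π·0.0564) = 0.5530 m·K/W
ΣR = 0.003492 + 0.001102 + 1.832 + 0.5530 = 2.390 m·K/W
Q' = ΔT/ΣR = (535 K − 307.7 K)/2.390 = 95.10 W/m
From the inner boundary to the calcium silicate/vermiculite board interface, ΣR_partial = 1.837 m·K/W.
T_interface = T_in − Q'·ΣR_partial = 535 K − (95.10)(1.837) = 360.3 K

T = 360.3 K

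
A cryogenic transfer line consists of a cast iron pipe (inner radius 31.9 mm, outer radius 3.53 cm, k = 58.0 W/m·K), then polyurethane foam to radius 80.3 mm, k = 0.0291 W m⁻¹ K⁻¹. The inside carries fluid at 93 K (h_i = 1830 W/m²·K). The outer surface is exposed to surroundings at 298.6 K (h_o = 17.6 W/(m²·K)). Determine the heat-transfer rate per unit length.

Resistance network (inner→outer):
  R'_conv,in = 1/(2πr h) = 1/(2π·0.0319·1830) = 0.002726 m·K/W
  R'_cast iron = ln(0.0353/0.0319)/(2πk) = 0.1013/(2π·58.0) = 2.779×10^-4 m·K/W
  R'_polyurethane foam = ln(0.0803/0.0353)/(2πk) = 0.8219/(2π·0.0291) = 4.495 m·K/W
  R'_conv,out = 1/(2πr h) = 1/(2π·0.0803·17.6) = 0.1126 m·K/W
ΣR = 0.002726 + 2.779×10^-4 + 4.495 + 0.1126 = 4.611 m·K/W
Q' = ΔT/ΣR = (93 K − 298.6 K)/4.611 = -44.6 W/m
(Negative Q' ⇒ heat flows inward; heat gain = 44.6 W/m.)

Q' = 44.6 W/m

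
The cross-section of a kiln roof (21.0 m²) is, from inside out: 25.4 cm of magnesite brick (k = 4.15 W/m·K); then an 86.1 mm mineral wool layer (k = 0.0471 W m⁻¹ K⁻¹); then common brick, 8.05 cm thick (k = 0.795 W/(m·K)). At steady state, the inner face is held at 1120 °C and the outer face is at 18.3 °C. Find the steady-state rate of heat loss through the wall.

Treat each layer as a resistance in series:
  R_magnesite brick = L/(kA) = 0.254/(4.15·21.0) = 0.002915 K/W
  R_mineral wool = L/(kA) = 0.0861/(0.0471·21.0) = 0.08705 K/W
  R_common brick = L/(kA) = 0.0805/(0.795·21.0) = 0.004822 K/W
ΣR = 0.002915 + 0.08705 + 0.004822 = 0.09479 K/W
Q = ΔT/ΣR = (1120 °C − 18.3 °C)/0.09479 = 11600 W

Q = 11600 W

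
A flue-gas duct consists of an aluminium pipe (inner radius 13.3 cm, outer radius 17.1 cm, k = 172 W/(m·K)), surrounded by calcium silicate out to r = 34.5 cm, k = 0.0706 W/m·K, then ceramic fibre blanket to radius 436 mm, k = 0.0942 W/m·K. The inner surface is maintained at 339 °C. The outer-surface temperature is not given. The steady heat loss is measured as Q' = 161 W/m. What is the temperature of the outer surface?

Sum the resistances:
  R'_aluminium = ln(0.171/0.133)/(2πk) = 0.2513/(2π·172) = 2.325×10^-4 m·K/W
  R'_calcium silicate = ln(0.345/0.171)/(2πk) = 0.7019/(2π·0.0706) = 1.582 m·K/W
  R'_ceramic fibre blanket = ln(0.436/0.345)/(2πk) = 0.2341/(2π·0.0942) = 0.3955 m·K/W
ΣR = 1.978 m·K/W
ΔT = Q'·ΣR = 161 × 1.978 = 318.5 K
Heat flows outward, so T_out = T_in − ΔT = 339 − 318.5 = 20.5 °C

T_out = 20.5 °C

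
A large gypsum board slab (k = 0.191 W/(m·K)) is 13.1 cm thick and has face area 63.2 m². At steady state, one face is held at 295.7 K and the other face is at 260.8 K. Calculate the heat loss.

Q = 3.22 kW

Q = kA·ΔT/L = 0.191 × 63.2 × |295.7 K − 260.8 K| / 0.131 = 3220 W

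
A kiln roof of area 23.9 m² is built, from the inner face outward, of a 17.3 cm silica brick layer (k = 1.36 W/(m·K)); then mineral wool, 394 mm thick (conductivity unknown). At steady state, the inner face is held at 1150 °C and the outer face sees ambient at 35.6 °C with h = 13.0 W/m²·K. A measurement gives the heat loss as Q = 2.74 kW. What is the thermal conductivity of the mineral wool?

ΣR = ΔT/Q = |1150 − 35.6|/2740 = 0.4067 K/W
Known resistances:
  R_silica brick = L/(kA) = 0.173/(1.36·23.9) = 0.005322 K/W
  R_conv,out = 1/(hA) = 1/(13.0·23.9) = 0.003219 K/W
R_mineral wool = ΣR − ΣR_known = 0.4067 − 0.008541 = 0.3982 K/W
L/(kA) = 0.3982 ⇒ k = 0.394/(0.3982·23.9) = 0.0414 W/m·K

k = 0.0414 W/m·K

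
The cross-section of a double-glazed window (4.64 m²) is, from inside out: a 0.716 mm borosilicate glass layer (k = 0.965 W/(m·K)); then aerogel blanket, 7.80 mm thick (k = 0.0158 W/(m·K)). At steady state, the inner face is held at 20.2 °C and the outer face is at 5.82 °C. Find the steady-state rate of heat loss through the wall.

Q = 135 W

Series thermal resistances, inner to outer:
  R_borosilicate glass = L/(kA) = 7.16×10^-4/(0.965·4.64) = 1.599×10^-4 K/W
  R_aerogel blanket = L/(kA) = 0.00780/(0.0158·4.64) = 0.1064 K/W
ΣR = 1.599×10^-4 + 0.1064 = 0.1066 K/W
Q = ΔT/ΣR = (20.2 °C − 5.82 °C)/0.1066 = 135 W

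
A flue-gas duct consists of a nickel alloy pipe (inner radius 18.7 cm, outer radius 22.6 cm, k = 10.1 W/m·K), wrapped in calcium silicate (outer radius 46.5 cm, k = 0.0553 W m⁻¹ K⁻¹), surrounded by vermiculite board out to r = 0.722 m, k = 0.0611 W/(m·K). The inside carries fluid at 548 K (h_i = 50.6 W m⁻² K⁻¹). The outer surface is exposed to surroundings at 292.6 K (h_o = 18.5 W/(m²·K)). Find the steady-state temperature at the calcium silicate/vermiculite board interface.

T = 383 K

Treat each layer as a resistance in series:
  R'_conv,in = 1/(2πr h) = 1/(2π·0.187·50.6) = 0.01682 m·K/W
  R'_nickel alloy = ln(0.226/0.187)/(2πk) = 0.1894/(2π·10.1) = 0.002985 m·K/W
  R'_calcium silicate = ln(0.465/0.226)/(2πk) = 0.7215/(2π·0.0553) = 2.077 m·K/W
  R'_vermiculite board = ln(0.722/0.465)/(2πk) = 0.4400/(2π·0.0611) = 1.146 m·K/W
  R'_conv,out = 1/(2πr h) = 1/(2π·0.722·18.5) = 0.01192 m·K/W
ΣR = 0.01682 + 0.002985 + 2.077 + 1.146 + 0.01192 = 3.255 m·K/W
Q' = ΔT/ΣR = (548 K − 292.6 K)/3.255 = 78.46 W/m
From the inner boundary to the calcium silicate/vermiculite board interface, ΣR_partial = 2.097 m·K/W.
T_interface = T_in − Q'·ΣR_partial = 548 K − (78.46)(2.097) = 383 K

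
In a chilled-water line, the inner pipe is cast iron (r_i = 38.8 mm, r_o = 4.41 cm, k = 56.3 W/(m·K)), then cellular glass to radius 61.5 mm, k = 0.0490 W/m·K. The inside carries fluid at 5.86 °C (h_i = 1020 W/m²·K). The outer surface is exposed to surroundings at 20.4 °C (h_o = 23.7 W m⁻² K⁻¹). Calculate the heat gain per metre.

Q' = 12.2 W/m

Treat each layer as a resistance in series:
  R'_conv,in = 1/(2πr h) = 1/(2π·0.0388·1020) = 0.004022 m·K/W
  R'_cast iron = ln(0.0441/0.0388)/(2πk) = 0.1280/(2π·56.3) = 3.620×10^-4 m·K/W
  R'_cellular glass = ln(0.0615/0.0441)/(2πk) = 0.3326/(2π·0.0490) = 1.080 m·K/W
  R'_conv,out = 1/(2πr h) = 1/(2π·0.0615·23.7) = 0.1092 m·K/W
ΣR = 0.004022 + 3.620×10^-4 + 1.080 + 0.1092 = 1.194 m·K/W
Q' = ΔT/ΣR = (5.86 °C − 20.4 °C)/1.194 = -12.2 W/m
(Negative Q' ⇒ heat flows inward; heat gain = 12.2 W/m.)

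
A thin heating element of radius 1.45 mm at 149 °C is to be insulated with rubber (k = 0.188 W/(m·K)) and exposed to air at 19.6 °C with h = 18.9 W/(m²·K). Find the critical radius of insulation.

r_cr = 0.995 cm

For a cylinder, r_cr = k_ins/h = 0.188/18.9 = 0.00995 m = 0.995 cm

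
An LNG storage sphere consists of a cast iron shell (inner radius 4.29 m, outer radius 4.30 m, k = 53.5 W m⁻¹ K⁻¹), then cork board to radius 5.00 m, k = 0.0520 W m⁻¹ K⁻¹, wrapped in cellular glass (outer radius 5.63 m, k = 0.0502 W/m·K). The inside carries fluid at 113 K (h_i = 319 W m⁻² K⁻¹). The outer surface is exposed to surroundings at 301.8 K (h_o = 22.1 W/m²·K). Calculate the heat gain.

Series thermal resistances, inner to outer:
  R_conv,in = 1/(4πr²h) = 1/(4π·4.29²·319) = 1.355×10^-5 K/W
  R_cast iron = (1/4.29 − 1/4.30)/(4πk) = 5.421×10^-4/(4π·53.5) = 8.063×10^-7 K/W
  R_cork board = (1/4.30 − 1/5.00)/(4πk) = 0.03256/(4π·0.0520) = 0.04982 K/W
  R_cellular glass = (1/5.00 − 1/5.63)/(4πk) = 0.02238/(4π·0.0502) = 0.03548 K/W
  R_conv,out = 1/(4πr²h) = 1/(4π·5.63²·22.1) = 1.136×10^-4 K/W
ΣR = 1.355×10^-5 + 8.063×10^-7 + 0.04982 + 0.03548 + 1.136×10^-4 = 0.08543 K/W
Q = ΔT/ΣR = (113 K − 301.8 K)/0.08543 = -2210 W
(Negative Q ⇒ heat flows inward; heat gain = 2210 W.)

Q = 2.21 kW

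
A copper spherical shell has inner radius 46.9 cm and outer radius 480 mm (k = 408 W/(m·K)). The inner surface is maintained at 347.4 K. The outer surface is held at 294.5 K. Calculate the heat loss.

Q = 4πk·ΔT/(1/r₁ − 1/r₂) = 4π × 408 × 52.9 / (1/0.469 − 1/0.480) = 5.55×10^6 W

Q = 5550 kW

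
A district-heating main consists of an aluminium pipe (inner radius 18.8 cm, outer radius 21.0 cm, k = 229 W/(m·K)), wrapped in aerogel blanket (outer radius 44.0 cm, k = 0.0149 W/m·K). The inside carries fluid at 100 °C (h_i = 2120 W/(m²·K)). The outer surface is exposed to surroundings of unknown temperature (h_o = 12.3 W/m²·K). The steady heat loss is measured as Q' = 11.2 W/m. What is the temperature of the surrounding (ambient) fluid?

T_out = 11.2 °C

Sum the resistances:
  R'_conv,in = 1/(2πr h) = 1/(2π·0.188·2120) = 3.993×10^-4 m·K/W
  R'_aluminium = ln(0.210/0.188)/(2πk) = 0.1107/(2π·229) = 7.691×10^-5 m·K/W
  R'_aerogel blanket = ln(0.440/0.210)/(2πk) = 0.7397/(2π·0.0149) = 7.901 m·K/W
  R'_conv,out = 1/(2πr h) = 1/(2π·0.440·12.3) = 0.02941 m·K/W
ΣR = 7.931 m·K/W
ΔT = Q'·ΣR = 11.2 × 7.931 = 88.83 K
Heat flows outward, so T_out = T_in − ΔT = 100 − 88.83 = 11.2 °C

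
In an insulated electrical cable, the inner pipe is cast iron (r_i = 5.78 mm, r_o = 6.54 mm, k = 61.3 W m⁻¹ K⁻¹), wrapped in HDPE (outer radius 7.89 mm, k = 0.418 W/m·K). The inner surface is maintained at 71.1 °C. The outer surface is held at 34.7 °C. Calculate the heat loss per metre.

Treat each layer as a resistance in series:
  R'_cast iron = ln(0.00654/0.00578)/(2πk) = 0.1235/(2π·61.3) = 3.207×10^-4 m·K/W
  R'_HDPE = ln(0.00789/0.00654)/(2πk) = 0.1877/(2π·0.418) = 0.07145 m·K/W
ΣR = 3.207×10^-4 + 0.07145 = 0.07177 m·K/W
Q' = ΔT/ΣR = (71.1 °C − 34.7 °C)/0.07177 = 507 W/m

Q' = 507 W/m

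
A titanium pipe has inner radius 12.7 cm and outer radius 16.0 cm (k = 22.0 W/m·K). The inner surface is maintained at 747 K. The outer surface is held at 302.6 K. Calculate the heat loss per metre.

Q' = 266 kW/m

Q' = 2πk·ΔT/ln(r₂/r₁) = 2π × 22.0 × 444.4 / ln(0.160/0.127) = 2.66×10^5 W/m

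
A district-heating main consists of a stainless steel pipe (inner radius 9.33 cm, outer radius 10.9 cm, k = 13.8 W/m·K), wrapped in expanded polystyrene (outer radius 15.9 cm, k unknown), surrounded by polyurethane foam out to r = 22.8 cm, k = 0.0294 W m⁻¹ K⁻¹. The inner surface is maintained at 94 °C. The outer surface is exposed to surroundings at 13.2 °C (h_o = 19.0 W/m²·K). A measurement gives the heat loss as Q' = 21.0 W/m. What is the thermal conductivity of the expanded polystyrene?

ΣR = ΔT/Q' = |94 − 13.2|/21.0 = 3.848 m·K/W
Known resistances:
  R'_stainless steel = ln(0.109/0.0933)/(2πk) = 0.1555/(2π·13.8) = 0.001794 m·K/W
  R'_polyurethane foam = ln(0.228/0.159)/(2πk) = 0.3604/(2π·0.0294) = 1.951 m·K/W
  R'_conv,out = 1/(2πr h) = 1/(2π·0.228·19.0) = 0.03674 m·K/W
R_expanded polystyrene = ΣR − ΣR_known = 3.848 − 1.990 = 1.858 m·K/W
ln(r₂/r₁)/(2πk) = 1.858 ⇒ k = 0.3776/(2π·1.858) = 0.0323 W/m·K

k = 0.0323 W/m·K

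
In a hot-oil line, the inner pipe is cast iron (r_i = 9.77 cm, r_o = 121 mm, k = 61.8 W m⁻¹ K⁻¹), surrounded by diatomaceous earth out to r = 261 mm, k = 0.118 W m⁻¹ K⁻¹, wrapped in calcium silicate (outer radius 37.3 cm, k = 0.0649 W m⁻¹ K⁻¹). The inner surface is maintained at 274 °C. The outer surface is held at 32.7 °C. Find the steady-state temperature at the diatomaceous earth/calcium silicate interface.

T = 143 °C

Resistance network (inner→outer):
  R'_cast iron = ln(0.121/0.0977)/(2πk) = 0.2139/(2π·61.8) = 5.508×10^-4 m·K/W
  R'_diatomaceous earth = ln(0.261/0.121)/(2πk) = 0.7687/(2π·0.118) = 1.037 m·K/W
  R'_calcium silicate = ln(0.373/0.261)/(2πk) = 0.3571/(2π·0.0649) = 0.8756 m·K/W
ΣR = 5.508×10^-4 + 1.037 + 0.8756 = 1.913 m·K/W
Q' = ΔT/ΣR = (274 °C − 32.7 °C)/1.913 = 126.1 W/m
From the inner boundary to the diatomaceous earth/calcium silicate interface, ΣR_partial = 1.038 m·K/W.
T_interface = T_in − Q'·ΣR_partial = 274 °C − (126.1)(1.038) = 143 °C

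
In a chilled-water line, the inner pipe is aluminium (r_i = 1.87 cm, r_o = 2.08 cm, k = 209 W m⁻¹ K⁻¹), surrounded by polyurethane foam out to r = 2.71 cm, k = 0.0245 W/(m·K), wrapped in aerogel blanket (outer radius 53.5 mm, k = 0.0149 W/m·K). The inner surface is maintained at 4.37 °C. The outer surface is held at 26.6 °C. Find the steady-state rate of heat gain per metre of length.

Treat each layer as a resistance in series:
  R'_aluminium = ln(0.0208/0.0187)/(2πk) = 0.1064/(2π·209) = 8.105×10^-5 m·K/W
  R'_polyurethane foam = ln(0.0271/0.0208)/(2πk) = 0.2646/(2π·0.0245) = 1.719 m·K/W
  R'_aerogel blanket = ln(0.0535/0.0271)/(2πk) = 0.6801/(2π·0.0149) = 7.265 m·K/W
ΣR = 8.105×10^-5 + 1.719 + 7.265 = 8.984 m·K/W
Q' = ΔT/ΣR = (4.37 °C − 26.6 °C)/8.984 = -2.47 W/m
(Negative Q' ⇒ heat flows inward; heat gain = 2.47 W/m.)

Q' = 2.47 W/m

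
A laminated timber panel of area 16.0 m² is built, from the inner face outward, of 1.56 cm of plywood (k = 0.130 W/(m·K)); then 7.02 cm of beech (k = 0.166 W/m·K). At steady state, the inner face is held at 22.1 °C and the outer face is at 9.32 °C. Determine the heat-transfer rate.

Resistance network (inner→outer):
  R_plywood = L/(kA) = 0.0156/(0.130·16.0) = 0.007500 K/W
  R_beech = L/(kA) = 0.0702/(0.166·16.0) = 0.02643 K/W
ΣR = 0.007500 + 0.02643 = 0.03393 K/W
Q = ΔT/ΣR = (22.1 °C − 9.32 °C)/0.03393 = 377 W

Q = 377 W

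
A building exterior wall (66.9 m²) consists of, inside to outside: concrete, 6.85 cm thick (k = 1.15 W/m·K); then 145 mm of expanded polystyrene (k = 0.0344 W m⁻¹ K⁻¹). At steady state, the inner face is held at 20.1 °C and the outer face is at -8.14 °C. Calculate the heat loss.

Q = 442 W

Treat each layer as a resistance in series:
  R_concrete = L/(kA) = 0.0685/(1.15·66.9) = 8.904×10^-4 K/W
  R_expanded polystyrene = L/(kA) = 0.145/(0.0344·66.9) = 0.06301 K/W
ΣR = 8.904×10^-4 + 0.06301 = 0.06390 K/W
Q = ΔT/ΣR = (20.1 °C − -8.14 °C)/0.06390 = 442 W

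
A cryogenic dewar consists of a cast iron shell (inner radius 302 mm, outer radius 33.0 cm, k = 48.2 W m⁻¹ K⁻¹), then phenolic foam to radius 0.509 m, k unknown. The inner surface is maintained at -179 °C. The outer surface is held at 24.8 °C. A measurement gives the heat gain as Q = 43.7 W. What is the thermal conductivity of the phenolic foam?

k = 0.0182 W/m·K

ΣR = ΔT/Q = |-179 − 24.8|/43.7 = 4.664 K/W
Known resistances:
  R_cast iron = (1/0.302 − 1/0.330)/(4πk) = 0.2810/(4π·48.2) = 4.639×10^-4 K/W
R_phenolic foam = ΣR − ΣR_known = 4.664 − 4.639×10^-4 = 4.664 K/W
(1/r₁−1/r₂)/(4πk) = 4.664 ⇒ k = 1.066/(4π·4.664) = 0.0182 W/m·K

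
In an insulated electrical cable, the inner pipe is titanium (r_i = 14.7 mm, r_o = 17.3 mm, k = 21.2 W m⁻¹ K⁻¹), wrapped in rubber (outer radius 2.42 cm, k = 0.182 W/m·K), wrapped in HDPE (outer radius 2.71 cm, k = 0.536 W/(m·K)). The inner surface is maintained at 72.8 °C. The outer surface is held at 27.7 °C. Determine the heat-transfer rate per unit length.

Q' = 137 W/m

Series thermal resistances, inner to outer:
  R'_titanium = ln(0.0173/0.0147)/(2πk) = 0.1629/(2π·21.2) = 0.001223 m·K/W
  R'_rubber = ln(0.0242/0.0173)/(2πk) = 0.3356/(2π·0.182) = 0.2935 m·K/W
  R'_HDPE = ln(0.0271/0.0242)/(2πk) = 0.1132/(2π·0.536) = 0.03361 m·K/W
ΣR = 0.001223 + 0.2935 + 0.03361 = 0.3283 m·K/W
Q' = ΔT/ΣR = (72.8 °C − 27.7 °C)/0.3283 = 137 W/m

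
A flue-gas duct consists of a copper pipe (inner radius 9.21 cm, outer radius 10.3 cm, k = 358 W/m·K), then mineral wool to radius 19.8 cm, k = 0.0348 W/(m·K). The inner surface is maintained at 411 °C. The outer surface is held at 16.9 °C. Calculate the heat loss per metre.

Series thermal resistances, inner to outer:
  R'_copper = ln(0.103/0.0921)/(2πk) = 0.1119/(2π·358) = 4.973×10^-5 m·K/W
  R'_mineral wool = ln(0.198/0.103)/(2πk) = 0.6535/(2π·0.0348) = 2.989 m·K/W
ΣR = 4.973×10^-5 + 2.989 = 2.989 m·K/W
Q' = ΔT/ΣR = (411 °C − 16.9 °C)/2.989 = 132 W/m

Q' = 132 W/m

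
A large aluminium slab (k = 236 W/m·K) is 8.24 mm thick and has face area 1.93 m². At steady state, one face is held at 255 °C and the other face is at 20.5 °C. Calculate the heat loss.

Q = 13000 kW

Q = kA·ΔT/L = 236 × 1.93 × |255 °C − 20.5 °C| / 0.00824 = 1.30×10^7 W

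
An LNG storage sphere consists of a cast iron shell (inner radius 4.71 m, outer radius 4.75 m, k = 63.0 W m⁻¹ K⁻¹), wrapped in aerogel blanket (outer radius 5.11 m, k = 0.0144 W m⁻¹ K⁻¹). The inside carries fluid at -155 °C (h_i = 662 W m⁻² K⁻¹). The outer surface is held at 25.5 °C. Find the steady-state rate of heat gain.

Q = 2200 W

Treat each layer as a resistance in series:
  R_conv,in = 1/(4πr²h) = 1/(4π·4.71²·662) = 5.419×10^-6 K/W
  R_cast iron = (1/4.71 − 1/4.75)/(4πk) = 0.001788/(4π·63.0) = 2.258×10^-6 K/W
  R_aerogel blanket = (1/4.75 − 1/5.11)/(4πk) = 0.01483/(4π·0.0144) = 0.08196 K/W
ΣR = 5.419×10^-6 + 2.258×10^-6 + 0.08196 = 0.08197 K/W
Q = ΔT/ΣR = (-155 °C − 25.5 °C)/0.08197 = -2200 W
(Negative Q ⇒ heat flows inward; heat gain = 2200 W.)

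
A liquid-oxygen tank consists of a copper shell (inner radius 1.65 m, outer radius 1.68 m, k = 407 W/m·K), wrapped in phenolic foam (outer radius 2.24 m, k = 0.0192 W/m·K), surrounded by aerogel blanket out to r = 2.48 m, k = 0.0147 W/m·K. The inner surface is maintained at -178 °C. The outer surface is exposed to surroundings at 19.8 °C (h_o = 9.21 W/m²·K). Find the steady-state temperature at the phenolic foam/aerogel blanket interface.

T = -34.8 °C

Treat each layer as a resistance in series:
  R_copper = (1/1.65 − 1/1.68)/(4πk) = 0.01082/(4π·407) = 2.116×10^-6 K/W
  R_phenolic foam = (1/1.68 − 1/2.24)/(4πk) = 0.1488/(4π·0.0192) = 0.6168 K/W
  R_aerogel blanket = (1/2.24 − 1/2.48)/(4πk) = 0.04320/(4π·0.0147) = 0.2339 K/W
  R_conv,out = 1/(4πr²h) = 1/(4π·2.48²·9.21) = 0.001405 K/W
ΣR = 2.116×10^-6 + 0.6168 + 0.2339 + 0.001405 = 0.8521 K/W
Q = ΔT/ΣR = (-178 °C − 19.8 °C)/0.8521 = -232.1 W
From the inner boundary to the phenolic foam/aerogel blanket interface, ΣR_partial = 0.6168 K/W.
T_interface = T_in − Q·ΣR_partial = -178 °C − (-232.1)(0.6168) = -34.8 °C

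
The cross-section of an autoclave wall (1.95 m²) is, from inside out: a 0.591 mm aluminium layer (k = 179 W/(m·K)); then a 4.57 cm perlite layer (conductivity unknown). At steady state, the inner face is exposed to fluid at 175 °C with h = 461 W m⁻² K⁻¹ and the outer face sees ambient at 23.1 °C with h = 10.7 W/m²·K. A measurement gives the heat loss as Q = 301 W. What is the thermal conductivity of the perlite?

k = 0.0514 W/m·K

ΣR = ΔT/Q = |175 − 23.1|/301 = 0.5047 K/W
Known resistances:
  R_conv,in = 1/(hA) = 1/(461·1.95) = 0.001112 K/W
  R_aluminium = L/(kA) = 5.91×10^-4/(179·1.95) = 1.693×10^-6 K/W
  R_conv,out = 1/(hA) = 1/(10.7·1.95) = 0.04793 K/W
R_perlite = ΣR − ΣR_known = 0.5047 − 0.04904 = 0.4557 K/W
L/(kA) = 0.4557 ⇒ k = 0.0457/(0.4557·1.95) = 0.0514 W/m·K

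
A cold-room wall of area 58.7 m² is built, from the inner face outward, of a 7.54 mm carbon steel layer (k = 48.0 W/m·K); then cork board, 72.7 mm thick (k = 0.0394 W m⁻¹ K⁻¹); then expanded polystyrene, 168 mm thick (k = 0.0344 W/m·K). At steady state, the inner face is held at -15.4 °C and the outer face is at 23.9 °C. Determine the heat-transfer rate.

Q = 343 W

Resistance network (inner→outer):
  R_carbon steel = L/(kA) = 0.00754/(48.0·58.7) = 2.676×10^-6 K/W
  R_cork board = L/(kA) = 0.0727/(0.0394·58.7) = 0.03143 K/W
  R_expanded polystyrene = L/(kA) = 0.168/(0.0344·58.7) = 0.08320 K/W
ΣR = 2.676×10^-6 + 0.03143 + 0.08320 = 0.1146 K/W
Q = ΔT/ΣR = (-15.4 °C − 23.9 °C)/0.1146 = -343 W
(Negative Q ⇒ heat flows inward; heat gain = 343 W.)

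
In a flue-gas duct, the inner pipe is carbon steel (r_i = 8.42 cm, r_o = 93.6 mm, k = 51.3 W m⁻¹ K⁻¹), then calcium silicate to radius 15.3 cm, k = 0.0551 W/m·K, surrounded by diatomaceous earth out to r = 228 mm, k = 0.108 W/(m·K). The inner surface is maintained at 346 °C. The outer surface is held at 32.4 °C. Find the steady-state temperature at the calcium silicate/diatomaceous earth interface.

T = 124 °C

Resistance network (inner→outer):
  R'_carbon steel = ln(0.0936/0.0842)/(2πk) = 0.1058/(2π·51.3) = 3.283×10^-4 m·K/W
  R'_calcium silicate = ln(0.153/0.0936)/(2πk) = 0.4914/(2π·0.0551) = 1.419 m·K/W
  R'_diatomaceous earth = ln(0.228/0.153)/(2πk) = 0.3989/(2π·0.108) = 0.5879 m·K/W
ΣR = 3.283×10^-4 + 1.419 + 0.5879 = 2.007 m·K/W
Q' = ΔT/ΣR = (346 °C − 32.4 °C)/2.007 = 156.3 W/m
From the inner boundary to the calcium silicate/diatomaceous earth interface, ΣR_partial = 1.419 m·K/W.
T_interface = T_in − Q'·ΣR_partial = 346 °C − (156.3)(1.419) = 124 °C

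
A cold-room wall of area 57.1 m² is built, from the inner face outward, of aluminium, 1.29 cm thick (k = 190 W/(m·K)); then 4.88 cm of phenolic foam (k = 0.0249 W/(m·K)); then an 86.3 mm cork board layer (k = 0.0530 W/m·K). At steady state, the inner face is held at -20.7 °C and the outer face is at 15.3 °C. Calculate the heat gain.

Treat each layer as a resistance in series:
  R_aluminium = L/(kA) = 0.0129/(190·57.1) = 1.189×10^-6 K/W
  R_phenolic foam = L/(kA) = 0.0488/(0.0249·57.1) = 0.03432 K/W
  R_cork board = L/(kA) = 0.0863/(0.0530·57.1) = 0.02852 K/W
ΣR = 1.189×10^-6 + 0.03432 + 0.02852 = 0.06284 K/W
Q = ΔT/ΣR = (-20.7 °C − 15.3 °C)/0.06284 = -573 W
(Negative Q ⇒ heat flows inward; heat gain = 573 W.)

Q = 573 W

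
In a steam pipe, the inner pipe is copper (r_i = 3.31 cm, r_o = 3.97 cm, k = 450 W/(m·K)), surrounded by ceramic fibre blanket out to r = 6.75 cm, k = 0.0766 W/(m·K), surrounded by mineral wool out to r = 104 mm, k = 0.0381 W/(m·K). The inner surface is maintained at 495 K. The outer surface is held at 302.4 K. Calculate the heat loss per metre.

Q' = 66.2 W/m

Series thermal resistances, inner to outer:
  R'_copper = ln(0.0397/0.0331)/(2πk) = 0.1818/(2π·450) = 6.430×10^-5 m·K/W
  R'_ceramic fibre blanket = ln(0.0675/0.0397)/(2πk) = 0.5308/(2π·0.0766) = 1.103 m·K/W
  R'_mineral wool = ln(0.104/0.0675)/(2πk) = 0.4323/(2π·0.0381) = 1.806 m·K/W
ΣR = 6.430×10^-5 + 1.103 + 1.806 = 2.909 m·K/W
Q' = ΔT/ΣR = (495 K − 302.4 K)/2.909 = 66.2 W/m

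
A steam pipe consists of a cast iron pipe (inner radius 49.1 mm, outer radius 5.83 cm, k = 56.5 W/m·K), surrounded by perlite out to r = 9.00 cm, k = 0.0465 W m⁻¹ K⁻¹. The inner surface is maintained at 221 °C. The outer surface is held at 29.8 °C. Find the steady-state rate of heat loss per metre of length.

Resistance network (inner→outer):
  R'_cast iron = ln(0.0583/0.0491)/(2πk) = 0.1717/(2π·56.5) = 4.838×10^-4 m·K/W
  R'_perlite = ln(0.0900/0.0583)/(2πk) = 0.4342/(2π·0.0465) = 1.486 m·K/W
ΣR = 4.838×10^-4 + 1.486 = 1.486 m·K/W
Q' = ΔT/ΣR = (221 °C − 29.8 °C)/1.486 = 129 W/m

Q' = 129 W/m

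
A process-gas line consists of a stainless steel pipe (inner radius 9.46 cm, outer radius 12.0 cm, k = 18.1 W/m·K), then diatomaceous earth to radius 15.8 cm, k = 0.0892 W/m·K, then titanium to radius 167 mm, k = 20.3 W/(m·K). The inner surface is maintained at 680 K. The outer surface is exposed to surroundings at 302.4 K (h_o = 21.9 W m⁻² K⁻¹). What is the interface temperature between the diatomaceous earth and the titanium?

Series thermal resistances, inner to outer:
  R'_stainless steel = ln(0.120/0.0946)/(2πk) = 0.2378/(2π·18.1) = 0.002091 m·K/W
  R'_diatomaceous earth = ln(0.158/0.120)/(2πk) = 0.2751/(2π·0.0892) = 0.4909 m·K/W
  R'_titanium = ln(0.167/0.158)/(2πk) = 0.05540/(2π·20.3) = 4.343×10^-4 m·K/W
  R'_conv,out = 1/(2πr h) = 1/(2π·0.167·21.9) = 0.04352 m·K/W
ΣR = 0.002091 + 0.4909 + 4.343×10^-4 + 0.04352 = 0.5369 m·K/W
Q' = ΔT/ΣR = (680 K − 302.4 K)/0.5369 = 703.3 W/m
From the inner boundary to the diatomaceous earth/titanium interface, ΣR_partial = 0.4930 m·K/W.
T_interface = T_in − Q'·ΣR_partial = 680 K − (703.3)(0.4930) = 333.3 K

T = 333.3 K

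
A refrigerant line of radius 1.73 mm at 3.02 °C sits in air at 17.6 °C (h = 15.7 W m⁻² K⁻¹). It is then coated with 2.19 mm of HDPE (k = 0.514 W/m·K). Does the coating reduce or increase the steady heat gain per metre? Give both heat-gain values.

increases: 2.49 → 5.14 W/m

Critical radius for a cylinder: r_cr = k/h = 0.0327 m = 3.27 cm.
Outer radius after coating: r₂ = 0.00173 + 0.00219 = 0.00392 m.
Since r₁ < r_cr and r₂ ≤ r_cr, the coating moves toward the maximum at r_cr — heat gain rises.
Bare: R = 1/(2πr₁h) = 5.860 m·K/W; Q = 14.58/5.860 = 2.49 W/m.
Coated: R = R_cond + R_conv = 2.839 m·K/W; Q = 14.58/2.839 = 5.14 W/m.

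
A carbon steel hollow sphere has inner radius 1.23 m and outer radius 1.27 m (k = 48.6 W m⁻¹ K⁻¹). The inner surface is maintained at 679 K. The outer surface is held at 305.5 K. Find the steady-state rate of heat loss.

Q = 8910 kW

Q = 4πk·ΔT/(1/r₁ − 1/r₂) = 4π × 48.6 × 373.5 / (1/1.23 − 1/1.27) = 8.91×10^6 W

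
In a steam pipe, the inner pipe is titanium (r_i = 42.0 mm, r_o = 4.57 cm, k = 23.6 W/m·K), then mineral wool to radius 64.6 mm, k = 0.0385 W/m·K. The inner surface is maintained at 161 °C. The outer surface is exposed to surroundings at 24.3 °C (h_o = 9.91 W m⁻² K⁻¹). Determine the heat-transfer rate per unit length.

Q' = 81.4 W/m

Resistance network (inner→outer):
  R'_titanium = ln(0.0457/0.0420)/(2πk) = 0.08443/(2π·23.6) = 5.694×10^-4 m·K/W
  R'_mineral wool = ln(0.0646/0.0457)/(2πk) = 0.3461/(2π·0.0385) = 1.431 m·K/W
  R'_conv,out = 1/(2πr h) = 1/(2π·0.0646·9.91) = 0.2486 m·K/W
ΣR = 5.694×10^-4 + 1.431 + 0.2486 = 1.680 m·K/W
Q' = ΔT/ΣR = (161 °C − 24.3 °C)/1.680 = 81.4 W/m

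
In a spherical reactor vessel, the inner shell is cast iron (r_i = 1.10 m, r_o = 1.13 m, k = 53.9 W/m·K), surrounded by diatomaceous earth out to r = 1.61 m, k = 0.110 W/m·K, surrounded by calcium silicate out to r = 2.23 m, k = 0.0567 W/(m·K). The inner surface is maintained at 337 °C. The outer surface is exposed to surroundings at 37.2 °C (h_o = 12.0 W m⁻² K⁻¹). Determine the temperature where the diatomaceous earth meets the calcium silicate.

T = 205 °C

Series thermal resistances, inner to outer:
  R_cast iron = (1/1.10 − 1/1.13)/(4πk) = 0.02414/(4π·53.9) = 3.563×10^-5 K/W
  R_diatomaceous earth = (1/1.13 − 1/1.61)/(4πk) = 0.2638/(4π·0.110) = 0.1909 K/W
  R_calcium silicate = (1/1.61 − 1/2.23)/(4πk) = 0.1727/(4π·0.0567) = 0.2424 K/W
  R_conv,out = 1/(4πr²h) = 1/(4π·2.23²·12.0) = 0.001334 K/W
ΣR = 3.563×10^-5 + 0.1909 + 0.2424 + 0.001334 = 0.4347 K/W
Q = ΔT/ΣR = (337 °C − 37.2 °C)/0.4347 = 689.7 W
From the inner boundary to the diatomaceous earth/calcium silicate interface, ΣR_partial = 0.1909 K/W.
T_interface = T_in − Q·ΣR_partial = 337 °C − (689.7)(0.1909) = 205 °C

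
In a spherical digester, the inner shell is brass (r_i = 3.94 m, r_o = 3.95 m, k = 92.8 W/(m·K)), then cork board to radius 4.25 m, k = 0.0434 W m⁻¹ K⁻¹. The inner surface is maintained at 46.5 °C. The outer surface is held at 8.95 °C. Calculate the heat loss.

Series thermal resistances, inner to outer:
  R_brass = (1/3.94 − 1/3.95)/(4πk) = 6.425×10^-4/(4π·92.8) = 5.510×10^-7 K/W
  R_cork board = (1/3.95 − 1/4.25)/(4πk) = 0.01787/(4π·0.0434) = 0.03277 K/W
ΣR = 5.510×10^-7 + 0.03277 = 0.03277 K/W
Q = ΔT/ΣR = (46.5 °C − 8.95 °C)/0.03277 = 1150 W

Q = 1150 W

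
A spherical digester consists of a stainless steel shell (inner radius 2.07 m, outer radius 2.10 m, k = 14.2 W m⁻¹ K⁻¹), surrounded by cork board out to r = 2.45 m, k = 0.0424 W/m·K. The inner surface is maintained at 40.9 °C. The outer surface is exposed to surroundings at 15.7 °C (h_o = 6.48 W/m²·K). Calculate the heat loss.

Q = 194 W

Treat each layer as a resistance in series:
  R_stainless steel = (1/2.07 − 1/2.10)/(4πk) = 0.006901/(4π·14.2) = 3.868×10^-5 K/W
  R_cork board = (1/2.10 − 1/2.45)/(4πk) = 0.06803/(4π·0.0424) = 0.1277 K/W
  R_conv,out = 1/(4πr²h) = 1/(4π·2.45²·6.48) = 0.002046 K/W
ΣR = 3.868×10^-5 + 0.1277 + 0.002046 = 0.1298 K/W
Q = ΔT/ΣR = (40.9 °C − 15.7 °C)/0.1298 = 194 W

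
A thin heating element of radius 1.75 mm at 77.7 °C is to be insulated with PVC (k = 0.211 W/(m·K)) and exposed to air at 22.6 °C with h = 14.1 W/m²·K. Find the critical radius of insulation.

For a cylinder, r_cr = k_ins/h = 0.211/14.1 = 0.0150 m = 1.50 cm

r_cr = 1.50 cm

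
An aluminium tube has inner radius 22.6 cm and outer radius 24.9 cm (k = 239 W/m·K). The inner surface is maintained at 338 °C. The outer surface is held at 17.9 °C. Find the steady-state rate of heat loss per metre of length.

Q' = 4960 kW/m

Q' = 2πk·ΔT/ln(r₂/r₁) = 2π × 239 × 320.1 / ln(0.249/0.226) = 4.96×10^6 W/m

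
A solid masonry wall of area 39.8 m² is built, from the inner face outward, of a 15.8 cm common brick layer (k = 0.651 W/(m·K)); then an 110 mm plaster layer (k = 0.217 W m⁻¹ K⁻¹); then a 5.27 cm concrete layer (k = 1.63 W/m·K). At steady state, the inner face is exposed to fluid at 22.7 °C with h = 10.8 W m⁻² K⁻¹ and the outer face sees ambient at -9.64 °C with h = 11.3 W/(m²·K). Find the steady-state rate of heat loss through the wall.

Q = 1340 W

Resistance network (inner→outer):
  R_conv,in = 1/(hA) = 1/(10.8·39.8) = 0.002326 K/W
  R_common brick = L/(kA) = 0.158/(0.651·39.8) = 0.006098 K/W
  R_plaster = L/(kA) = 0.110/(0.217·39.8) = 0.01274 K/W
  R_concrete = L/(kA) = 0.0527/(1.63·39.8) = 8.123×10^-4 K/W
  R_conv,out = 1/(hA) = 1/(11.3·39.8) = 0.002224 K/W
ΣR = 0.002326 + 0.006098 + 0.01274 + 8.123×10^-4 + 0.002224 = 0.02420 K/W
Q = ΔT/ΣR = (22.7 °C − -9.64 °C)/0.02420 = 1340 W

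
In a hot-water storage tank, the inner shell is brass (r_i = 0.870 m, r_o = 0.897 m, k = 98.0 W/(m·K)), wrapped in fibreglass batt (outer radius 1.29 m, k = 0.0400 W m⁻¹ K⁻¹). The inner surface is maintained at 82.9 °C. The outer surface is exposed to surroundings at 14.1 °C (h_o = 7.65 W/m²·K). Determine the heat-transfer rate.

Treat each layer as a resistance in series:
  R_brass = (1/0.870 − 1/0.897)/(4πk) = 0.03460/(4π·98.0) = 2.809×10^-5 K/W
  R_fibreglass batt = (1/0.897 − 1/1.29)/(4πk) = 0.3396/(4π·0.0400) = 0.6757 K/W
  R_conv,out = 1/(4πr²h) = 1/(4π·1.29²·7.65) = 0.006251 K/W
ΣR = 2.809×10^-5 + 0.6757 + 0.006251 = 0.6820 K/W
Q = ΔT/ΣR = (82.9 °C − 14.1 °C)/0.6820 = 101 W

Q = 101 W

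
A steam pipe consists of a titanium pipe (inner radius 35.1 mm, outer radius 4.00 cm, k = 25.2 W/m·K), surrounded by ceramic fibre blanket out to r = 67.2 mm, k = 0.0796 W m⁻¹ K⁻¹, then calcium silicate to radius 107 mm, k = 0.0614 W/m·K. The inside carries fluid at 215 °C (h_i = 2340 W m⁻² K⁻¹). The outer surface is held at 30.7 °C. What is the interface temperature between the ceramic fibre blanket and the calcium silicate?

Resistance network (inner→outer):
  R'_conv,in = 1/(2πr h) = 1/(2π·0.0351·2340) = 0.001938 m·K/W
  R'_titanium = ln(0.0400/0.0351)/(2πk) = 0.1307/(2π·25.2) = 8.253×10^-4 m·K/W
  R'_ceramic fibre blanket = ln(0.0672/0.0400)/(2πk) = 0.5188/(2π·0.0796) = 1.037 m·K/W
  R'_calcium silicate = ln(0.107/0.0672)/(2πk) = 0.4652/(2π·0.0614) = 1.206 m·K/W
ΣR = 0.001938 + 8.253×10^-4 + 1.037 + 1.206 = 2.246 m·K/W
Q' = ΔT/ΣR = (215 °C − 30.7 °C)/2.246 = 82.06 W/m
From the inner boundary to the ceramic fibre blanket/calcium silicate interface, ΣR_partial = 1.040 m·K/W.
T_interface = T_in − Q'·ΣR_partial = 215 °C − (82.06)(1.040) = 130 °C

T = 130 °C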